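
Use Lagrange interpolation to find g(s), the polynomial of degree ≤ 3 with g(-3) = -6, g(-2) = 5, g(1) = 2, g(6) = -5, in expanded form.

Build the Lagrange basis polynomials:
L_0(s) = (s + 2)(s - 1)(s - 6) / [-36] = -(1/36)s^3 + (5/36)s^2 + (2/9)s - 1/3
L_1(s) = (s + 3)(s - 1)(s - 6) / [24] = (1/24)s^3 - (1/6)s^2 - (5/8)s + 3/4
L_2(s) = (s + 3)(s + 2)(s - 6) / [-60] = -(1/60)s^3 + (1/60)s^2 + (2/5)s + 3/5
L_3(s) = (s + 3)(s + 2)(s - 1) / [360] = (1/360)s^3 + (1/90)s^2 + (1/360)s - 1/60
g(s) = (-6)·L_0 + 5·L_1 + 2·L_2 + (-5)·L_3
  (-6)·L_0(s) = (1/6)s^3 - (5/6)s^2 - (4/3)s + 2
  5·L_1(s) = (5/24)s^3 - (5/6)s^2 - (25/8)s + 15/4
  2·L_2(s) = -(1/30)s^3 + (1/30)s^2 + (4/5)s + 6/5
  (-5)·L_3(s) = -(1/72)s^3 - (1/18)s^2 - (1/72)s + 1/12
Adding term by term: (59/180)s^3 - (76/45)s^2 - (661/180)s + 211/30

g(s) = (59/180)s^3 - (76/45)s^2 - (661/180)s + 211/30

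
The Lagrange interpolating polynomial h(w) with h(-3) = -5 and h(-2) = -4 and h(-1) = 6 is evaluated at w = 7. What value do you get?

410

Evaluate each Lagrange basis at w = 7:
L_0(7) = (9)·(8)/[(-1)·(-2)] = 36
L_1(7) = (10)·(8)/[(1)·(-1)] = -80
L_2(7) = (10)·(9)/[(2)·(1)] = 45
Sum: (-5)·(36) + (-4)·(-80) + 6·(45) = 410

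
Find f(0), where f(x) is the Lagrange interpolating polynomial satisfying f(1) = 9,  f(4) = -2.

L_0(0) = (-4)/[(-3)] = 4/3
L_1(0) = (-1)/[(3)] = -1/3
Sum: 9·(4/3) + (-2)·(-1/3) = 38/3

38/3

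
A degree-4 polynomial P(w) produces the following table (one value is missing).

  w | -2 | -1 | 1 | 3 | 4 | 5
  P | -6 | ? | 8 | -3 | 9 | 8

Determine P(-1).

115/3

The 5 known values determine P uniquely (degree ≤ 4).
Evaluate each Lagrange basis at w = -1:
L_0(-1) = (-2)·(-4)·(-5)·(-6)/[(-3)·(-5)·(-6)·(-7)] = 8/21
L_1(-1) = (1)·(-4)·(-5)·(-6)/[(3)·(-2)·(-3)·(-4)] = 5/3
L_2(-1) = (1)·(-2)·(-5)·(-6)/[(5)·(2)·(-1)·(-2)] = -3
L_3(-1) = (1)·(-2)·(-4)·(-6)/[(6)·(3)·(1)·(-1)] = 8/3
L_4(-1) = (1)·(-2)·(-4)·(-5)/[(7)·(4)·(2)·(1)] = -5/7
Sum: (-6)·(8/21) + 8·(5/3) + (-3)·(-3) + 9·(8/3) + 8·(-5/7) = 115/3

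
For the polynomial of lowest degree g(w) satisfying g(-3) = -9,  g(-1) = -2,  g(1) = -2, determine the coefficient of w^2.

-7/8

The leading coefficient equals the top divided difference g[-3,-1,1].
g[-3,-1] = (-2 - (-9)) / (-1 - (-3)) = 7/2
g[-1,1] = (-2 - (-2)) / (1 - (-1)) = 0
g[-3,-1,1] = (0 - 7/2) / (1 - (-3)) = -7/8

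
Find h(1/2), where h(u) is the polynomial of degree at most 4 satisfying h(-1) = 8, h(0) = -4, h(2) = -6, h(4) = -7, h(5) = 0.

-3633/640

Using Newton's divided-difference form:
h[-1,0] = (-4 - 8) / (0 - (-1)) = -12
h[0,2] = (-6 - (-4)) / (2 - 0) = -1
h[2,4] = (-7 - (-6)) / (4 - 2) = -1/2
h[4,5] = (0 - (-7)) / (5 - 4) = 7
h[-1,0,2] = (-1 - (-12)) / (2 - (-1)) = 11/3
h[0,2,4] = (-1/2 - (-1)) / (4 - 0) = 1/8
h[2,4,5] = (7 - (-1/2)) / (5 - 2) = 5/2
h[-1,0,2,4] = (1/8 - 11/3) / (4 - (-1)) = -17/24
h[0,2,4,5] = (5/2 - 1/8) / (5 - 0) = 19/40
h[-1,0,2,4,5] = (19/40 - (-17/24)) / (5 - (-1)) = 71/360
h(1/2) = 8 + (-12)·(3/2) + (11/3)·(3/2)·(1/2) + (-17/24)·(3/2)·(1/2)·(-3/2) + (71/360)·(3/2)·(1/2)·(-3/2)·(-7/2) = -3633/640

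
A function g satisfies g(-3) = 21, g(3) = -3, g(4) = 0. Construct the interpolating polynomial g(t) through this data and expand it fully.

L_0(t) = (t - 3)(t - 4) / [42] = (1/42)t^2 - (1/6)t + 2/7
L_1(t) = (t + 3)(t - 4) / [-6] = -(1/6)t^2 + (1/6)t + 2
L_2(t) = (t + 3)(t - 3) / [7] = (1/7)t^2 - 9/7
g(t) = 21·L_0 + (-3)·L_1 + 0·L_2
  21·L_0(t) = (1/2)t^2 - (7/2)t + 6
  (-3)·L_1(t) = (1/2)t^2 - (1/2)t - 6
  0·L_2(t) = 0
Adding term by term: t^2 - 4t

g(t) = t^2 - 4t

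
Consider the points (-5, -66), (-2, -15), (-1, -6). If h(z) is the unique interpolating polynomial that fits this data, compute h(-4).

Using Newton's divided-difference form:
h[-5,-2] = (-15 - (-66)) / (-2 - (-5)) = 17
h[-2,-1] = (-6 - (-15)) / (-1 - (-2)) = 9
h[-5,-2,-1] = (9 - 17) / (-1 - (-5)) = -2
h(-4) = -66 + 17·(1) + (-2)·(1)·(-2) = -45

-45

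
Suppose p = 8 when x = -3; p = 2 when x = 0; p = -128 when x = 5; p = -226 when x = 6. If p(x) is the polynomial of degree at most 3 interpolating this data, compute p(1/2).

29/8

Using Newton's divided-difference form:
p[-3,0] = (2 - 8) / (0 - (-3)) = -2
p[0,5] = (-128 - 2) / (5 - 0) = -26
p[5,6] = (-226 - (-128)) / (6 - 5) = -98
p[-3,0,5] = (-26 - (-2)) / (5 - (-3)) = -3
p[0,5,6] = (-98 - (-26)) / (6 - 0) = -12
p[-3,0,5,6] = (-12 - (-3)) / (6 - (-3)) = -1
p(1/2) = 8 + (-2)·(7/2) + (-3)·(7/2)·(1/2) + (-1)·(7/2)·(1/2)·(-9/2) = 29/8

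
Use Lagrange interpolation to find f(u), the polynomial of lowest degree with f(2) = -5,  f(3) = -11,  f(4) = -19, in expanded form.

f(u) = -u^2 - u + 1

Build the Lagrange basis polynomials:
L_0(u) = (u - 3)(u - 4) / [2] = (1/2)u^2 - (7/2)u + 6
L_1(u) = (u - 2)(u - 4) / [-1] = -u^2 + 6u - 8
L_2(u) = (u - 2)(u - 3) / [2] = (1/2)u^2 - (5/2)u + 3
f(u) = (-5)·L_0 + (-11)·L_1 + (-19)·L_2
  (-5)·L_0(u) = -(5/2)u^2 + (35/2)u - 30
  (-11)·L_1(u) = 11u^2 - 66u + 88
  (-19)·L_2(u) = -(19/2)u^2 + (95/2)u - 57
Adding term by term: -u^2 - u + 1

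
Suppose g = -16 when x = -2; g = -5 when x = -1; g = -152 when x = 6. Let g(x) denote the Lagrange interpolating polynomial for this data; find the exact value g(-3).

L_0(-3) = (-2)·(-9)/[(-1)·(-8)] = 9/4
L_1(-3) = (-1)·(-9)/[(1)·(-7)] = -9/7
L_2(-3) = (-1)·(-2)/[(8)·(7)] = 1/28
Sum: (-16)·(9/4) + (-5)·(-9/7) + (-152)·(1/28) = -35

-35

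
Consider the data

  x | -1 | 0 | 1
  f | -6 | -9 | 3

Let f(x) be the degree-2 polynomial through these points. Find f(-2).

12

L_0(-2) = (-2)·(-3)/[(-1)·(-2)] = 3
L_1(-2) = (-1)·(-3)/[(1)·(-1)] = -3
L_2(-2) = (-1)·(-2)/[(2)·(1)] = 1
Sum: (-6)·(3) + (-9)·(-3) + 3·(1) = 12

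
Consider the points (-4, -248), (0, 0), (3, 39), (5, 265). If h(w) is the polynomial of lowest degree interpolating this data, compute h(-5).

-465

L_0(-5) = (-5)·(-8)·(-10)/[(-4)·(-7)·(-9)] = 100/63
L_1(-5) = (-1)·(-8)·(-10)/[(4)·(-3)·(-5)] = -4/3
L_2(-5) = (-1)·(-5)·(-10)/[(7)·(3)·(-2)] = 25/21
L_3(-5) = (-1)·(-5)·(-8)/[(9)·(5)·(2)] = -4/9
Sum: (-248)·(100/63) + 0 + 39·(25/21) + 265·(-4/9) = -465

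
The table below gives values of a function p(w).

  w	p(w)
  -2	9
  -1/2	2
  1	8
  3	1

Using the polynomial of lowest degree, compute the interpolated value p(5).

Evaluate each Lagrange basis at w = 5:
L_0(5) = (11/2)·(4)·(2)/[(-3/2)·(-3)·(-5)] = -88/45
L_1(5) = (7)·(4)·(2)/[(3/2)·(-3/2)·(-7/2)] = 64/9
L_2(5) = (7)·(11/2)·(2)/[(3)·(3/2)·(-2)] = -77/9
L_3(5) = (7)·(11/2)·(4)/[(5)·(7/2)·(2)] = 22/5
Sum: 9·(-88/45) + 2·(64/9) + 8·(-77/9) + 1·(22/5) = -3034/45

-3034/45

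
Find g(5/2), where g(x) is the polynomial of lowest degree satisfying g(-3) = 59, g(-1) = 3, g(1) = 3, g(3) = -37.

L_0(5/2) = (7/2)·(3/2)·(-1/2)/[(-2)·(-4)·(-6)] = 7/128
L_1(5/2) = (11/2)·(3/2)·(-1/2)/[(2)·(-2)·(-4)] = -33/128
L_2(5/2) = (11/2)·(7/2)·(-1/2)/[(4)·(2)·(-2)] = 77/128
L_3(5/2) = (11/2)·(7/2)·(3/2)/[(6)·(4)·(2)] = 77/128
Sum: 59·(7/128) + 3·(-33/128) + 3·(77/128) + (-37)·(77/128) = -18

-18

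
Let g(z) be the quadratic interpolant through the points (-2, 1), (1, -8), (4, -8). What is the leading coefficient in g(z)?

L_0(z) = (z - 1)(z - 4) / [18] = (1/18)z^2 - (5/18)z + 2/9
L_1(z) = (z + 2)(z - 4) / [-9] = -(1/9)z^2 + (2/9)z + 8/9
L_2(z) = (z + 2)(z - 1) / [18] = (1/18)z^2 + (1/18)z - 1/9
g(z) = 1·L_0 + (-8)·L_1 + (-8)·L_2
Only the coefficient of z^2 is needed; take it from each L_i and combine:
1·(1/18) + (-8)·(-1/9) + (-8)·(1/18) = 1/2

1/2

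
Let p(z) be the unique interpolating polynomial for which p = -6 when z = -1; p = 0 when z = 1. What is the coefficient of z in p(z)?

3

L_0(z) = (z - 1) / [-2] = -(1/2)z + 1/2
L_1(z) = (z + 1) / [2] = (1/2)z + 1/2
p(z) = (-6)·L_0 + 0·L_1
Only the coefficient of z is needed; take it from each L_i and combine:
(-6)·(-1/2) + 0·(1/2) = 3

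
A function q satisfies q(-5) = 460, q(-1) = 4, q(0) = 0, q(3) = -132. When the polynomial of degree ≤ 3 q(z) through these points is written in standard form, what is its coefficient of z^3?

-4

Build the Lagrange basis polynomials:
L_0(z) = (z + 1)z(z - 3) / [-160] = -(1/160)z^3 + (1/80)z^2 + (3/160)z
L_1(z) = (z + 5)z(z - 3) / [16] = (1/16)z^3 + (1/8)z^2 - (15/16)z
L_2(z) = (z + 5)(z + 1)(z - 3) / [-15] = -(1/15)z^3 - (1/5)z^2 + (13/15)z + 1
L_3(z) = (z + 5)(z + 1)z / [96] = (1/96)z^3 + (1/16)z^2 + (5/96)z
q(z) = 460·L_0 + 4·L_1 + 0·L_2 + (-132)·L_3
Only the coefficient of z^3 is needed; take it from each L_i and combine:
460·(-1/160) + 4·(1/16) + 0·(-1/15) + (-132)·(1/96) = -4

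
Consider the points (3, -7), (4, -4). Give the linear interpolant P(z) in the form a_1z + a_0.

P(z) = 3z - 16

Build the Lagrange basis polynomials:
L_0(z) = (z - 4) / [-1] = -z + 4
L_1(z) = (z - 3) / [1] = z - 3
P(z) = (-7)·L_0 + (-4)·L_1
  (-7)·L_0(z) = 7z - 28
  (-4)·L_1(z) = -4z + 12
Adding term by term: 3z - 16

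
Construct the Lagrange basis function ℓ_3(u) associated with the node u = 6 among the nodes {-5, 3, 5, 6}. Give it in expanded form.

ℓ_3(u) = (u + 5)(u - 3)(u - 5) / [(11)·(3)·(1)]
       = (u^3 - 3u^2 - 25u + 75) / (33)

ℓ_3(u) = (1/33)u^3 - (1/11)u^2 - (25/33)u + 25/11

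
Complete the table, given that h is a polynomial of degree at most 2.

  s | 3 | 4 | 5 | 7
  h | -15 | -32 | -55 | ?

-119

The 3 known values determine h uniquely (degree ≤ 2).
Evaluate each Lagrange basis at s = 7:
L_0(7) = (3)·(2)/[(-1)·(-2)] = 3
L_1(7) = (4)·(2)/[(1)·(-1)] = -8
L_2(7) = (4)·(3)/[(2)·(1)] = 6
Sum: (-15)·(3) + (-32)·(-8) + (-55)·(6) = -119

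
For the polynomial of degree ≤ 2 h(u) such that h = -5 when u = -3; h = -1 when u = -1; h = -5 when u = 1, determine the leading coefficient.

-1

Build the Lagrange basis polynomials:
L_0(u) = (u + 1)(u - 1) / [8] = (1/8)u^2 - 1/8
L_1(u) = (u + 3)(u - 1) / [-4] = -(1/4)u^2 - (1/2)u + 3/4
L_2(u) = (u + 3)(u + 1) / [8] = (1/8)u^2 + (1/2)u + 3/8
h(u) = (-5)·L_0 + (-1)·L_1 + (-5)·L_2
Only the coefficient of u^2 is needed; take it from each L_i and combine:
(-5)·(1/8) + (-1)·(-1/4) + (-5)·(1/8) = -1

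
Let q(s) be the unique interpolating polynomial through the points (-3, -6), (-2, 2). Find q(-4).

-14

L_0(-4) = (-2)/[(-1)] = 2
L_1(-4) = (-1)/[(1)] = -1
Sum: (-6)·(2) + 2·(-1) = -14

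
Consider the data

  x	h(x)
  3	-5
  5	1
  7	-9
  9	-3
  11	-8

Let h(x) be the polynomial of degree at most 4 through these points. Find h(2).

Using Newton's divided-difference form:
h[3,5] = (1 - (-5)) / (5 - 3) = 3
h[5,7] = (-9 - 1) / (7 - 5) = -5
h[7,9] = (-3 - (-9)) / (9 - 7) = 3
h[9,11] = (-8 - (-3)) / (11 - 9) = -5/2
h[3,5,7] = (-5 - 3) / (7 - 3) = -2
h[5,7,9] = (3 - (-5)) / (9 - 5) = 2
h[7,9,11] = (-5/2 - 3) / (11 - 7) = -11/8
h[3,5,7,9] = (2 - (-2)) / (9 - 3) = 2/3
h[5,7,9,11] = (-11/8 - 2) / (11 - 5) = -9/16
h[3,5,7,9,11] = (-9/16 - 2/3) / (11 - 3) = -59/384
h(2) = -5 + 3·(-1) + (-2)·(-1)·(-3) + (2/3)·(-1)·(-3)·(-5) + (-59/384)·(-1)·(-3)·(-5)·(-7) = -5137/128

-5137/128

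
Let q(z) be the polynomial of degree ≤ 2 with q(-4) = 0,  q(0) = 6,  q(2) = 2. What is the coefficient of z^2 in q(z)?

The leading coefficient equals the top divided difference q[-4,0,2].
q[-4,0] = (6 - 0) / (0 - (-4)) = 3/2
q[0,2] = (2 - 6) / (2 - 0) = -2
q[-4,0,2] = (-2 - 3/2) / (2 - (-4)) = -7/12

-7/12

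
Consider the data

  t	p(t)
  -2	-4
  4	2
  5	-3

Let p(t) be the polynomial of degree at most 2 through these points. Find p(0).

Using Newton's divided-difference form:
p[-2,4] = (2 - (-4)) / (4 - (-2)) = 1
p[4,5] = (-3 - 2) / (5 - 4) = -5
p[-2,4,5] = (-5 - 1) / (5 - (-2)) = -6/7
p(0) = -4 + 1·(2) + (-6/7)·(2)·(-4) = 34/7

34/7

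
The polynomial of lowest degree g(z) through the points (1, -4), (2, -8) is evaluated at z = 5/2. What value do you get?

-10

L_0(5/2) = (1/2)/[(-1)] = -1/2
L_1(5/2) = (3/2)/[(1)] = 3/2
Sum: (-4)·(-1/2) + (-8)·(3/2) = -10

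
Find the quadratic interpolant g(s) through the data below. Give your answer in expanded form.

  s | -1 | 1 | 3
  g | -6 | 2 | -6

Build the Lagrange basis polynomials:
L_0(s) = (s - 1)(s - 3) / [8] = (1/8)s^2 - (1/2)s + 3/8
L_1(s) = (s + 1)(s - 3) / [-4] = -(1/4)s^2 + (1/2)s + 3/4
L_2(s) = (s + 1)(s - 1) / [8] = (1/8)s^2 - 1/8
g(s) = (-6)·L_0 + 2·L_1 + (-6)·L_2
  (-6)·L_0(s) = -(3/4)s^2 + 3s - 9/4
  2·L_1(s) = -(1/2)s^2 + s + 3/2
  (-6)·L_2(s) = -(3/4)s^2 + 3/4
Adding term by term: -2s^2 + 4s

g(s) = -2s^2 + 4s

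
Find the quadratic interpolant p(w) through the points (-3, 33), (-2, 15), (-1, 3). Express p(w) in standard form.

p(w) = 3w^2 - 3w - 3

Newton's divided differences:
p[-3,-2] = (15 - 33) / (-2 - (-3)) = -18
p[-2,-1] = (3 - 15) / (-1 - (-2)) = -12
p[-3,-2,-1] = (-12 - (-18)) / (-1 - (-3)) = 3
p(w) = 33 + (-18)·(w + 3) + 3·(w + 3)(w + 2)
Expanding: p(w) = 3w^2 - 3w - 3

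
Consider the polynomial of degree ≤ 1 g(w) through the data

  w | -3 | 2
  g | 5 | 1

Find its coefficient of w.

-4/5

The leading coefficient equals the top divided difference g[-3,2].
g[-3,2] = (1 - 5) / (2 - (-3)) = -4/5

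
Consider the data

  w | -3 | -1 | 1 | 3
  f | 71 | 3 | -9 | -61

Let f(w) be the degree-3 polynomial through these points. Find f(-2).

Evaluate each Lagrange basis at w = -2:
L_0(-2) = (-1)·(-3)·(-5)/[(-2)·(-4)·(-6)] = 5/16
L_1(-2) = (1)·(-3)·(-5)/[(2)·(-2)·(-4)] = 15/16
L_2(-2) = (1)·(-1)·(-5)/[(4)·(2)·(-2)] = -5/16
L_3(-2) = (1)·(-1)·(-3)/[(6)·(4)·(2)] = 1/16
Sum: 71·(5/16) + 3·(15/16) + (-9)·(-5/16) + (-61)·(1/16) = 24

24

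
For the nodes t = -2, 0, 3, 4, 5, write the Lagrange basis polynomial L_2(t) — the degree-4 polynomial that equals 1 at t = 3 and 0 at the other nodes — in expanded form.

L_2(t) = (1/30)t^4 - (7/30)t^3 + (1/15)t^2 + (4/3)t

L_2(t) = (t + 2)t(t - 4)(t - 5) / [(5)·(3)·(-1)·(-2)]
       = (t^4 - 7t^3 + 2t^2 + 40t) / (30)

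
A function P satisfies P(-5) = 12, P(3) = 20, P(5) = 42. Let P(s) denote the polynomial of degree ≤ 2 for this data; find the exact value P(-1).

0

L_0(-1) = (-4)·(-6)/[(-8)·(-10)] = 3/10
L_1(-1) = (4)·(-6)/[(8)·(-2)] = 3/2
L_2(-1) = (4)·(-4)/[(10)·(2)] = -4/5
Sum: 12·(3/10) + 20·(3/2) + 42·(-4/5) = 0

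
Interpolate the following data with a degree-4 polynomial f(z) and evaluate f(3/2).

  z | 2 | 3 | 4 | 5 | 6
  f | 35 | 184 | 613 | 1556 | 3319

L_0(3/2) = (-3/2)·(-5/2)·(-7/2)·(-9/2)/[(-1)·(-2)·(-3)·(-4)] = 315/128
L_1(3/2) = (-1/2)·(-5/2)·(-7/2)·(-9/2)/[(1)·(-1)·(-2)·(-3)] = -105/32
L_2(3/2) = (-1/2)·(-3/2)·(-7/2)·(-9/2)/[(2)·(1)·(-1)·(-2)] = 189/64
L_3(3/2) = (-1/2)·(-3/2)·(-5/2)·(-9/2)/[(3)·(2)·(1)·(-1)] = -45/32
L_4(3/2) = (-1/2)·(-3/2)·(-5/2)·(-7/2)/[(4)·(3)·(2)·(1)] = 35/128
Sum: 35·(315/128) + 184·(-105/32) + 613·(189/64) + 1556·(-45/32) + 3319·(35/128) = 193/16

193/16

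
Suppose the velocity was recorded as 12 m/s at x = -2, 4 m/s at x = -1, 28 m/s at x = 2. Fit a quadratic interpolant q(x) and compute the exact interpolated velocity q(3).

52

Evaluate each Lagrange basis at x = 3:
L_0(3) = (4)·(1)/[(-1)·(-4)] = 1
L_1(3) = (5)·(1)/[(1)·(-3)] = -5/3
L_2(3) = (5)·(4)/[(4)·(3)] = 5/3
Sum: 12·(1) + 4·(-5/3) + 28·(5/3) = 52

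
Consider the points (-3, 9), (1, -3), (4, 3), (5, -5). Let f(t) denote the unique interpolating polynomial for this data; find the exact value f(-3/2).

Using Newton's divided-difference form:
f[-3,1] = (-3 - 9) / (1 - (-3)) = -3
f[1,4] = (3 - (-3)) / (4 - 1) = 2
f[4,5] = (-5 - 3) / (5 - 4) = -8
f[-3,1,4] = (2 - (-3)) / (4 - (-3)) = 5/7
f[1,4,5] = (-8 - 2) / (5 - 1) = -5/2
f[-3,1,4,5] = (-5/2 - 5/7) / (5 - (-3)) = -45/112
f(-3/2) = 9 + (-3)·(3/2) + (5/7)·(3/2)·(-5/2) + (-45/112)·(3/2)·(-5/2)·(-11/2) = -5793/896

-5793/896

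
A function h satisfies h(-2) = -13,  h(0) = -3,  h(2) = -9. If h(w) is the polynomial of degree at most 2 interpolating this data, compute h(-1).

L_0(-1) = (-1)·(-3)/[(-2)·(-4)] = 3/8
L_1(-1) = (1)·(-3)/[(2)·(-2)] = 3/4
L_2(-1) = (1)·(-1)/[(4)·(2)] = -1/8
Sum: (-13)·(3/8) + (-3)·(3/4) + (-9)·(-1/8) = -6

-6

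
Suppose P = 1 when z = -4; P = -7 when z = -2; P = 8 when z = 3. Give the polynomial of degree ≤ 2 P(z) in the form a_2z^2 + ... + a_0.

P(z) = z^2 + 2z - 7

Build the Lagrange basis polynomials:
L_0(z) = (z + 2)(z - 3) / [14] = (1/14)z^2 - (1/14)z - 3/7
L_1(z) = (z + 4)(z - 3) / [-10] = -(1/10)z^2 - (1/10)z + 6/5
L_2(z) = (z + 4)(z + 2) / [35] = (1/35)z^2 + (6/35)z + 8/35
P(z) = 1·L_0 + (-7)·L_1 + 8·L_2
  1·L_0(z) = (1/14)z^2 - (1/14)z - 3/7
  (-7)·L_1(z) = (7/10)z^2 + (7/10)z - 42/5
  8·L_2(z) = (8/35)z^2 + (48/35)z + 64/35
Adding term by term: z^2 + 2z - 7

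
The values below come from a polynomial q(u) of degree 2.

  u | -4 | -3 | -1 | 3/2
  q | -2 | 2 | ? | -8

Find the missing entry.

The 3 known values determine q uniquely (degree ≤ 2).
Evaluate each Lagrange basis at u = -1:
L_0(-1) = (2)·(-5/2)/[(-1)·(-11/2)] = -10/11
L_1(-1) = (3)·(-5/2)/[(1)·(-9/2)] = 5/3
L_2(-1) = (3)·(2)/[(11/2)·(9/2)] = 8/33
Sum: (-2)·(-10/11) + 2·(5/3) + (-8)·(8/33) = 106/33

106/33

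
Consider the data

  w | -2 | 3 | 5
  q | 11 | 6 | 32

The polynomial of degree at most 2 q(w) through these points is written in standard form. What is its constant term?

-3

Build the Lagrange basis polynomials:
L_0(w) = (w - 3)(w - 5) / [35] = (1/35)w^2 - (8/35)w + 3/7
L_1(w) = (w + 2)(w - 5) / [-10] = -(1/10)w^2 + (3/10)w + 1
L_2(w) = (w + 2)(w - 3) / [14] = (1/14)w^2 - (1/14)w - 3/7
q(w) = 11·L_0 + 6·L_1 + 32·L_2
Only the constant term is needed; take it from each L_i and combine:
11·(3/7) + 6·(1) + 32·(-3/7) = -3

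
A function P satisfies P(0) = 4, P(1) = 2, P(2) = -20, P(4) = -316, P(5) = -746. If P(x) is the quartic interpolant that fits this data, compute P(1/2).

61/16

L_0(1/2) = (-1/2)·(-3/2)·(-7/2)·(-9/2)/[(-1)·(-2)·(-4)·(-5)] = 189/640
L_1(1/2) = (1/2)·(-3/2)·(-7/2)·(-9/2)/[(1)·(-1)·(-3)·(-4)] = 63/64
L_2(1/2) = (1/2)·(-1/2)·(-7/2)·(-9/2)/[(2)·(1)·(-2)·(-3)] = -21/64
L_3(1/2) = (1/2)·(-1/2)·(-3/2)·(-9/2)/[(4)·(3)·(2)·(-1)] = 9/128
L_4(1/2) = (1/2)·(-1/2)·(-3/2)·(-7/2)/[(5)·(4)·(3)·(1)] = -7/320
Sum: 4·(189/640) + 2·(63/64) + (-20)·(-21/64) + (-316)·(9/128) + (-746)·(-7/320) = 61/16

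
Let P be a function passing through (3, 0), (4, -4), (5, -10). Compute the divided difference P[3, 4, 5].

-1

P[3,4] = (-4 - 0) / (4 - 3) = -4
P[4,5] = (-10 - (-4)) / (5 - 4) = -6
P[3,4,5] = (-6 - (-4)) / (5 - 3) = -1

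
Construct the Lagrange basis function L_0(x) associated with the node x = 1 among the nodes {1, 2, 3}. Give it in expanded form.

L_0(x) = (x - 2)(x - 3) / [(-1)·(-2)]
       = (x^2 - 5x + 6) / (2)

L_0(x) = (1/2)x^2 - (5/2)x + 3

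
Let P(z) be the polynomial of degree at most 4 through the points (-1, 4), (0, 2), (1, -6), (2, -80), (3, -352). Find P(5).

Evaluate each Lagrange basis at z = 5:
L_0(5) = (5)·(4)·(3)·(2)/[(-1)·(-2)·(-3)·(-4)] = 5
L_1(5) = (6)·(4)·(3)·(2)/[(1)·(-1)·(-2)·(-3)] = -24
L_2(5) = (6)·(5)·(3)·(2)/[(2)·(1)·(-1)·(-2)] = 45
L_3(5) = (6)·(5)·(4)·(2)/[(3)·(2)·(1)·(-1)] = -40
L_4(5) = (6)·(5)·(4)·(3)/[(4)·(3)·(2)·(1)] = 15
Sum: 4·(5) + 2·(-24) + (-6)·(45) + (-80)·(-40) + (-352)·(15) = -2378

-2378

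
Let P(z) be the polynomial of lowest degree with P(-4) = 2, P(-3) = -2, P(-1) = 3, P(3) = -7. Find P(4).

-86/3

Using Newton's divided-difference form:
P[-4,-3] = (-2 - 2) / (-3 - (-4)) = -4
P[-3,-1] = (3 - (-2)) / (-1 - (-3)) = 5/2
P[-1,3] = (-7 - 3) / (3 - (-1)) = -5/2
P[-4,-3,-1] = (5/2 - (-4)) / (-1 - (-4)) = 13/6
P[-3,-1,3] = (-5/2 - 5/2) / (3 - (-3)) = -5/6
P[-4,-3,-1,3] = (-5/6 - 13/6) / (3 - (-4)) = -3/7
P(4) = 2 + (-4)·(8) + (13/6)·(8)·(7) + (-3/7)·(8)·(7)·(5) = -86/3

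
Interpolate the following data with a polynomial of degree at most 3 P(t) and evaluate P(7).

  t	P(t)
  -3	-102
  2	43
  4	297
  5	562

Using Newton's divided-difference form:
P[-3,2] = (43 - (-102)) / (2 - (-3)) = 29
P[2,4] = (297 - 43) / (4 - 2) = 127
P[4,5] = (562 - 297) / (5 - 4) = 265
P[-3,2,4] = (127 - 29) / (4 - (-3)) = 14
P[2,4,5] = (265 - 127) / (5 - 2) = 46
P[-3,2,4,5] = (46 - 14) / (5 - (-3)) = 4
P(7) = -102 + 29·(10) + 14·(10)·(5) + 4·(10)·(5)·(3) = 1488

1488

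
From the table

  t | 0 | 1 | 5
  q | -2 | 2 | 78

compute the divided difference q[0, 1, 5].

3

q[0,1] = (2 - (-2)) / (1 - 0) = 4
q[1,5] = (78 - 2) / (5 - 1) = 19
q[0,1,5] = (19 - 4) / (5 - 0) = 3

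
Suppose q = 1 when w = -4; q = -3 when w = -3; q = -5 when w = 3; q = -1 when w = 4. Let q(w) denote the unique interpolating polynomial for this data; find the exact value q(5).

Evaluate each Lagrange basis at w = 5:
L_0(5) = (8)·(2)·(1)/[(-1)·(-7)·(-8)] = -2/7
L_1(5) = (9)·(2)·(1)/[(1)·(-6)·(-7)] = 3/7
L_2(5) = (9)·(8)·(1)/[(7)·(6)·(-1)] = -12/7
L_3(5) = (9)·(8)·(2)/[(8)·(7)·(1)] = 18/7
Sum: 1·(-2/7) + (-3)·(3/7) + (-5)·(-12/7) + (-1)·(18/7) = 31/7

31/7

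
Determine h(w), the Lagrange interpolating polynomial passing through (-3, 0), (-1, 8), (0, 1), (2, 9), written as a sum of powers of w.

h(w) = (22/15)w^3 + (11/5)w^2 - (94/15)w + 1

Build the Lagrange basis polynomials:
L_0(w) = (w + 1)w(w - 2) / [-30] = -(1/30)w^3 + (1/30)w^2 + (1/15)w
L_1(w) = (w + 3)w(w - 2) / [6] = (1/6)w^3 + (1/6)w^2 - w
L_2(w) = (w + 3)(w + 1)(w - 2) / [-6] = -(1/6)w^3 - (1/3)w^2 + (5/6)w + 1
L_3(w) = (w + 3)(w + 1)w / [30] = (1/30)w^3 + (2/15)w^2 + (1/10)w
h(w) = 0·L_0 + 8·L_1 + 1·L_2 + 9·L_3
  0·L_0(w) = 0
  8·L_1(w) = (4/3)w^3 + (4/3)w^2 - 8w
  1·L_2(w) = -(1/6)w^3 - (1/3)w^2 + (5/6)w + 1
  9·L_3(w) = (3/10)w^3 + (6/5)w^2 + (9/10)w
Adding term by term: (22/15)w^3 + (11/5)w^2 - (94/15)w + 1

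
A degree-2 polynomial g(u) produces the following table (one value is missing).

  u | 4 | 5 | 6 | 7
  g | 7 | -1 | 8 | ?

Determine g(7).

34

The 3 known values determine g uniquely (degree ≤ 2).
L_0(7) = (2)·(1)/[(-1)·(-2)] = 1
L_1(7) = (3)·(1)/[(1)·(-1)] = -3
L_2(7) = (3)·(2)/[(2)·(1)] = 3
Sum: 7·(1) + (-1)·(-3) + 8·(3) = 34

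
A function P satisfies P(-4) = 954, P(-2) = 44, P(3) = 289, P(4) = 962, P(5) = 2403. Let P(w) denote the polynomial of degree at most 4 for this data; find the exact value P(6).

5044

Evaluate each Lagrange basis at w = 6:
L_0(6) = (8)·(3)·(2)·(1)/[(-2)·(-7)·(-8)·(-9)] = 1/21
L_1(6) = (10)·(3)·(2)·(1)/[(2)·(-5)·(-6)·(-7)] = -1/7
L_2(6) = (10)·(8)·(2)·(1)/[(7)·(5)·(-1)·(-2)] = 16/7
L_3(6) = (10)·(8)·(3)·(1)/[(8)·(6)·(1)·(-1)] = -5
L_4(6) = (10)·(8)·(3)·(2)/[(9)·(7)·(2)·(1)] = 80/21
Sum: 954·(1/21) + 44·(-1/7) + 289·(16/7) + 962·(-5) + 2403·(80/21) = 5044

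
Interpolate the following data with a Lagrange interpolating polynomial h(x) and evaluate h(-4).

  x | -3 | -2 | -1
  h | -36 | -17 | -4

Evaluate each Lagrange basis at x = -4:
L_0(-4) = (-2)·(-3)/[(-1)·(-2)] = 3
L_1(-4) = (-1)·(-3)/[(1)·(-1)] = -3
L_2(-4) = (-1)·(-2)/[(2)·(1)] = 1
Sum: (-36)·(3) + (-17)·(-3) + (-4)·(1) = -61

-61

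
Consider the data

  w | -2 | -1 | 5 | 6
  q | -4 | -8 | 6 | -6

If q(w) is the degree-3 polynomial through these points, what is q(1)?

Evaluate each Lagrange basis at w = 1:
L_0(1) = (2)·(-4)·(-5)/[(-1)·(-7)·(-8)] = -5/7
L_1(1) = (3)·(-4)·(-5)/[(1)·(-6)·(-7)] = 10/7
L_2(1) = (3)·(2)·(-5)/[(7)·(6)·(-1)] = 5/7
L_3(1) = (3)·(2)·(-4)/[(8)·(7)·(1)] = -3/7
Sum: (-4)·(-5/7) + (-8)·(10/7) + 6·(5/7) + (-6)·(-3/7) = -12/7

-12/7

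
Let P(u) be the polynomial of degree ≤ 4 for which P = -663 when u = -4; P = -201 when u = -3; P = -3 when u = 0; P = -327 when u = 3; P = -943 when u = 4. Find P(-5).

Evaluate each Lagrange basis at u = -5:
L_0(-5) = (-2)·(-5)·(-8)·(-9)/[(-1)·(-4)·(-7)·(-8)] = 45/14
L_1(-5) = (-1)·(-5)·(-8)·(-9)/[(1)·(-3)·(-6)·(-7)] = -20/7
L_2(-5) = (-1)·(-2)·(-8)·(-9)/[(4)·(3)·(-3)·(-4)] = 1
L_3(-5) = (-1)·(-2)·(-5)·(-9)/[(7)·(6)·(3)·(-1)] = -5/7
L_4(-5) = (-1)·(-2)·(-5)·(-8)/[(8)·(7)·(4)·(1)] = 5/14
Sum: (-663)·(45/14) + (-201)·(-20/7) + (-3)·(1) + (-327)·(-5/7) + (-943)·(5/14) = -1663

-1663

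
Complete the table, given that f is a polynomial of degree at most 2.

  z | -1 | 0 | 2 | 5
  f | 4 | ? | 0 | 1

The 3 known values determine f uniquely (degree ≤ 2).
Evaluate each Lagrange basis at z = 0:
L_0(0) = (-2)·(-5)/[(-3)·(-6)] = 5/9
L_1(0) = (1)·(-5)/[(3)·(-3)] = 5/9
L_2(0) = (1)·(-2)/[(6)·(3)] = -1/9
Sum: 4·(5/9) + 0 + 1·(-1/9) = 19/9

19/9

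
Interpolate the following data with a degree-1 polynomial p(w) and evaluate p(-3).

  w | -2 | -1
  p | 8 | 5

11

L_0(-3) = (-2)/[(-1)] = 2
L_1(-3) = (-1)/[(1)] = -1
Sum: 8·(2) + 5·(-1) = 11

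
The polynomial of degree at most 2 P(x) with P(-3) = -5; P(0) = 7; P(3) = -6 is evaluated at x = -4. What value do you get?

-131/9

Using Newton's divided-difference form:
P[-3,0] = (7 - (-5)) / (0 - (-3)) = 4
P[0,3] = (-6 - 7) / (3 - 0) = -13/3
P[-3,0,3] = (-13/3 - 4) / (3 - (-3)) = -25/18
P(-4) = -5 + 4·(-1) + (-25/18)·(-1)·(-4) = -131/9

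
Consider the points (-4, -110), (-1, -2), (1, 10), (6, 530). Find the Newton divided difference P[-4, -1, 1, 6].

P[-4,-1] = (-2 - (-110)) / (-1 - (-4)) = 36
P[-1,1] = (10 - (-2)) / (1 - (-1)) = 6
P[1,6] = (530 - 10) / (6 - 1) = 104
P[-4,-1,1] = (6 - 36) / (1 - (-4)) = -6
P[-1,1,6] = (104 - 6) / (6 - (-1)) = 14
P[-4,-1,1,6] = (14 - (-6)) / (6 - (-4)) = 2

2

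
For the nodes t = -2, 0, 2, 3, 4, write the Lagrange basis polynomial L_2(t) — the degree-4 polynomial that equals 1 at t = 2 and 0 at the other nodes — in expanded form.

L_2(t) = (t + 2)t(t - 3)(t - 4) / [(4)·(2)·(-1)·(-2)]
       = (t^4 - 5t^3 - 2t^2 + 24t) / (16)

L_2(t) = (1/16)t^4 - (5/16)t^3 - (1/8)t^2 + (3/2)t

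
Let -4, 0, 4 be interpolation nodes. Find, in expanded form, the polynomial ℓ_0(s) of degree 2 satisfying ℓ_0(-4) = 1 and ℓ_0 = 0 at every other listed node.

ℓ_0(s) = (1/32)s^2 - (1/8)s

ℓ_0(s) = s(s - 4) / [(-4)·(-8)]
       = (s^2 - 4s) / (32)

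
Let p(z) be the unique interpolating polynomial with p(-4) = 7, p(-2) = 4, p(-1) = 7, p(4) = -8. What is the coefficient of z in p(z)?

25/8

Build the Lagrange basis polynomials:
L_0(z) = (z + 2)(z + 1)(z - 4) / [-48] = -(1/48)z^3 + (1/48)z^2 + (5/24)z + 1/6
L_1(z) = (z + 4)(z + 1)(z - 4) / [12] = (1/12)z^3 + (1/12)z^2 - (4/3)z - 4/3
L_2(z) = (z + 4)(z + 2)(z - 4) / [-15] = -(1/15)z^3 - (2/15)z^2 + (16/15)z + 32/15
L_3(z) = (z + 4)(z + 2)(z + 1) / [240] = (1/240)z^3 + (7/240)z^2 + (7/120)z + 1/30
p(z) = 7·L_0 + 4·L_1 + 7·L_2 + (-8)·L_3
Only the coefficient of z is needed; take it from each L_i and combine:
7·(5/24) + 4·(-4/3) + 7·(16/15) + (-8)·(7/120) = 25/8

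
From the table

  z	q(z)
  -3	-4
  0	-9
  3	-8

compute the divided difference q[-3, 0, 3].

q[-3,0] = (-9 - (-4)) / (0 - (-3)) = -5/3
q[0,3] = (-8 - (-9)) / (3 - 0) = 1/3
q[-3,0,3] = (1/3 - (-5/3)) / (3 - (-3)) = 1/3

1/3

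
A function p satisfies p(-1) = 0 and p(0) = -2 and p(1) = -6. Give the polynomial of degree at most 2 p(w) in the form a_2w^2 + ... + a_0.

p(w) = -w^2 - 3w - 2

Newton's divided differences:
p[-1,0] = (-2 - 0) / (0 - (-1)) = -2
p[0,1] = (-6 - (-2)) / (1 - 0) = -4
p[-1,0,1] = (-4 - (-2)) / (1 - (-1)) = -1
p(w) = (-2)·(w + 1) + (-1)·(w + 1)w
Expanding: p(w) = -w^2 - 3w - 2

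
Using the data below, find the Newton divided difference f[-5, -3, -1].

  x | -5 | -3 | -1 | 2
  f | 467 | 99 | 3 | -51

34

f[-5,-3] = (99 - 467) / (-3 - (-5)) = -184
f[-3,-1] = (3 - 99) / (-1 - (-3)) = -48
f[-5,-3,-1] = (-48 - (-184)) / (-1 - (-5)) = 34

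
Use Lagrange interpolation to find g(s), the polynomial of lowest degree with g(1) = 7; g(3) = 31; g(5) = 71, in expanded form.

L_0(s) = (s - 3)(s - 5) / [8] = (1/8)s^2 - s + 15/8
L_1(s) = (s - 1)(s - 5) / [-4] = -(1/4)s^2 + (3/2)s - 5/4
L_2(s) = (s - 1)(s - 3) / [8] = (1/8)s^2 - (1/2)s + 3/8
g(s) = 7·L_0 + 31·L_1 + 71·L_2
  7·L_0(s) = (7/8)s^2 - 7s + 105/8
  31·L_1(s) = -(31/4)s^2 + (93/2)s - 155/4
  71·L_2(s) = (71/8)s^2 - (71/2)s + 213/8
Adding term by term: 2s^2 + 4s + 1

g(s) = 2s^2 + 4s + 1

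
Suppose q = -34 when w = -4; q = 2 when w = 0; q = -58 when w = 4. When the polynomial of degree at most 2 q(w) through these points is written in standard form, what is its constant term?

Build the Lagrange basis polynomials:
L_0(w) = w(w - 4) / [32] = (1/32)w^2 - (1/8)w
L_1(w) = (w + 4)(w - 4) / [-16] = -(1/16)w^2 + 1
L_2(w) = (w + 4)w / [32] = (1/32)w^2 + (1/8)w
q(w) = (-34)·L_0 + 2·L_1 + (-58)·L_2
Only the constant term is needed; take it from each L_i and combine:
(-34)·(0) + 2·(1) + (-58)·(0) = 2

2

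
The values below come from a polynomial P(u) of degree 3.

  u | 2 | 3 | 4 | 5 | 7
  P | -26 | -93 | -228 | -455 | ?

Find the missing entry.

The 4 known values determine P uniquely (degree ≤ 3).
Evaluate each Lagrange basis at u = 7:
L_0(7) = (4)·(3)·(2)/[(-1)·(-2)·(-3)] = -4
L_1(7) = (5)·(3)·(2)/[(1)·(-1)·(-2)] = 15
L_2(7) = (5)·(4)·(2)/[(2)·(1)·(-1)] = -20
L_3(7) = (5)·(4)·(3)/[(3)·(2)·(1)] = 10
Sum: (-26)·(-4) + (-93)·(15) + (-228)·(-20) + (-455)·(10) = -1281

-1281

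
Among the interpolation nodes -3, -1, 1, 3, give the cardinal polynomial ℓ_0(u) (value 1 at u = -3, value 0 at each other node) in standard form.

ℓ_0(u) = -(1/48)u^3 + (1/16)u^2 + (1/48)u - 1/16

ℓ_0(u) = (u + 1)(u - 1)(u - 3) / [(-2)·(-4)·(-6)]
       = (u^3 - 3u^2 - u + 3) / (-48)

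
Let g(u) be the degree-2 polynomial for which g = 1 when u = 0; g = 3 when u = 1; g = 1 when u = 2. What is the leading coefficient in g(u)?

The leading coefficient equals the top divided difference g[0,1,2].
g[0,1] = (3 - 1) / (1 - 0) = 2
g[1,2] = (1 - 3) / (2 - 1) = -2
g[0,1,2] = (-2 - 2) / (2 - 0) = -2

-2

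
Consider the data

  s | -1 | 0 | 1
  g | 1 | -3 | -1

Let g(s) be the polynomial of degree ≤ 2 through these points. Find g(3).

L_0(3) = (3)·(2)/[(-1)·(-2)] = 3
L_1(3) = (4)·(2)/[(1)·(-1)] = -8
L_2(3) = (4)·(3)/[(2)·(1)] = 6
Sum: 1·(3) + (-3)·(-8) + (-1)·(6) = 21

21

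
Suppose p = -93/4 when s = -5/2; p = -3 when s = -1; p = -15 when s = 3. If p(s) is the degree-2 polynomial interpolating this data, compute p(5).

L_0(5) = (6)·(2)/[(-3/2)·(-11/2)] = 16/11
L_1(5) = (15/2)·(2)/[(3/2)·(-4)] = -5/2
L_2(5) = (15/2)·(6)/[(11/2)·(4)] = 45/22
Sum: (-93/4)·(16/11) + (-3)·(-5/2) + (-15)·(45/22) = -57

-57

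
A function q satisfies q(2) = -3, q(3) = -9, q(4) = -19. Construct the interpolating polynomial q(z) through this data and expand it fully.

Newton's divided differences:
q[2,3] = (-9 - (-3)) / (3 - 2) = -6
q[3,4] = (-19 - (-9)) / (4 - 3) = -10
q[2,3,4] = (-10 - (-6)) / (4 - 2) = -2
q(z) = -3 + (-6)·(z - 2) + (-2)·(z - 2)(z - 3)
Expanding: q(z) = -2z^2 + 4z - 3

q(z) = -2z^2 + 4z - 3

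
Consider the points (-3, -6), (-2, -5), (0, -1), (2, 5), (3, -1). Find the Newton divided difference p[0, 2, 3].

p[0,2] = (5 - (-1)) / (2 - 0) = 3
p[2,3] = (-1 - 5) / (3 - 2) = -6
p[0,2,3] = (-6 - 3) / (3 - 0) = -3

-3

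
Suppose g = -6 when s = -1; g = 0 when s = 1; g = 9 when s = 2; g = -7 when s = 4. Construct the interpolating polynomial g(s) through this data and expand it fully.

Newton's divided differences:
g[-1,1] = (0 - (-6)) / (1 - (-1)) = 3
g[1,2] = (9 - 0) / (2 - 1) = 9
g[2,4] = (-7 - 9) / (4 - 2) = -8
g[-1,1,2] = (9 - 3) / (2 - (-1)) = 2
g[1,2,4] = (-8 - 9) / (4 - 1) = -17/3
g[-1,1,2,4] = (-17/3 - 2) / (4 - (-1)) = -23/15
g(s) = -6 + 3·(s + 1) + 2·(s + 1)(s - 1) + (-23/15)·(s + 1)(s - 1)(s - 2)
Expanding: g(s) = -(23/15)s^3 + (76/15)s^2 + (68/15)s - 121/15

g(s) = -(23/15)s^3 + (76/15)s^2 + (68/15)s - 121/15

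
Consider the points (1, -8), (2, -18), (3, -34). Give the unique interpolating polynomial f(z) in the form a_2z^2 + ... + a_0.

f(z) = -3z^2 - z - 4

L_0(z) = (z - 2)(z - 3) / [2] = (1/2)z^2 - (5/2)z + 3
L_1(z) = (z - 1)(z - 3) / [-1] = -z^2 + 4z - 3
L_2(z) = (z - 1)(z - 2) / [2] = (1/2)z^2 - (3/2)z + 1
f(z) = (-8)·L_0 + (-18)·L_1 + (-34)·L_2
  (-8)·L_0(z) = -4z^2 + 20z - 24
  (-18)·L_1(z) = 18z^2 - 72z + 54
  (-34)·L_2(z) = -17z^2 + 51z - 34
Adding term by term: -3z^2 - z - 4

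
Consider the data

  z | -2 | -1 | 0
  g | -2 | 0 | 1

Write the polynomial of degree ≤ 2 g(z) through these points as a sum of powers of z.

g(z) = -(1/2)z^2 + (1/2)z + 1

Newton's divided differences:
g[-2,-1] = (0 - (-2)) / (-1 - (-2)) = 2
g[-1,0] = (1 - 0) / (0 - (-1)) = 1
g[-2,-1,0] = (1 - 2) / (0 - (-2)) = -1/2
g(z) = -2 + 2·(z + 2) + (-1/2)·(z + 2)(z + 1)
Expanding: g(z) = -(1/2)z^2 + (1/2)z + 1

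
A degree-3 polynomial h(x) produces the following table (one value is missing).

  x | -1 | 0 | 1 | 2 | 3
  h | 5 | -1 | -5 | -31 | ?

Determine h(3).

The 4 known values determine h uniquely (degree ≤ 3).
L_0(3) = (3)·(2)·(1)/[(-1)·(-2)·(-3)] = -1
L_1(3) = (4)·(2)·(1)/[(1)·(-1)·(-2)] = 4
L_2(3) = (4)·(3)·(1)/[(2)·(1)·(-1)] = -6
L_3(3) = (4)·(3)·(2)/[(3)·(2)·(1)] = 4
Sum: 5·(-1) + (-1)·(4) + (-5)·(-6) + (-31)·(4) = -103

-103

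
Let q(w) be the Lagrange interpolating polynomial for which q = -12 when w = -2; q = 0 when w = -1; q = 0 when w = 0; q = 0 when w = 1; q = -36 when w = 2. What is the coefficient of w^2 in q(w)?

L_0(w) = (w + 1)w(w - 1)(w - 2) / [24] = (1/24)w^4 - (1/12)w^3 - (1/24)w^2 + (1/12)w
L_1(w) = (w + 2)w(w - 1)(w - 2) / [-6] = -(1/6)w^4 + (1/6)w^3 + (2/3)w^2 - (2/3)w
L_2(w) = (w + 2)(w + 1)(w - 1)(w - 2) / [4] = (1/4)w^4 - (5/4)w^2 + 1
L_3(w) = (w + 2)(w + 1)w(w - 2) / [-6] = -(1/6)w^4 - (1/6)w^3 + (2/3)w^2 + (2/3)w
L_4(w) = (w + 2)(w + 1)w(w - 1) / [24] = (1/24)w^4 + (1/12)w^3 - (1/24)w^2 - (1/12)w
q(w) = (-12)·L_0 + 0·L_1 + 0·L_2 + 0·L_3 + (-36)·L_4
Only the coefficient of w^2 is needed; take it from each L_i and combine:
(-12)·(-1/24) + 0·(2/3) + 0·(-5/4) + 0·(2/3) + (-36)·(-1/24) = 2

2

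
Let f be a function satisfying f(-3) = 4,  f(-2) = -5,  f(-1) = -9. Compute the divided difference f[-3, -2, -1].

f[-3,-2] = (-5 - 4) / (-2 - (-3)) = -9
f[-2,-1] = (-9 - (-5)) / (-1 - (-2)) = -4
f[-3,-2,-1] = (-4 - (-9)) / (-1 - (-3)) = 5/2

5/2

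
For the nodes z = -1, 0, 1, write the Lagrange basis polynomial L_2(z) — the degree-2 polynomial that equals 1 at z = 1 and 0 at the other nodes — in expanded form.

L_2(z) = (z + 1)z / [(2)·(1)]
       = (z^2 + z) / (2)

L_2(z) = (1/2)z^2 + (1/2)z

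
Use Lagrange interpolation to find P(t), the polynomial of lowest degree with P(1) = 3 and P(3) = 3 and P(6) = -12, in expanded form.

Build the Lagrange basis polynomials:
L_0(t) = (t - 3)(t - 6) / [10] = (1/10)t^2 - (9/10)t + 9/5
L_1(t) = (t - 1)(t - 6) / [-6] = -(1/6)t^2 + (7/6)t - 1
L_2(t) = (t - 1)(t - 3) / [15] = (1/15)t^2 - (4/15)t + 1/5
P(t) = 3·L_0 + 3·L_1 + (-12)·L_2
  3·L_0(t) = (3/10)t^2 - (27/10)t + 27/5
  3·L_1(t) = -(1/2)t^2 + (7/2)t - 3
  (-12)·L_2(t) = -(4/5)t^2 + (16/5)t - 12/5
Adding term by term: -t^2 + 4t

P(t) = -t^2 + 4t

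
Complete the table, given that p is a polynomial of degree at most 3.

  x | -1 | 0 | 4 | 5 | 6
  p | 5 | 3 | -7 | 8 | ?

186/5

The 4 known values determine p uniquely (degree ≤ 3).
Evaluate each Lagrange basis at x = 6:
L_0(6) = (6)·(2)·(1)/[(-1)·(-5)·(-6)] = -2/5
L_1(6) = (7)·(2)·(1)/[(1)·(-4)·(-5)] = 7/10
L_2(6) = (7)·(6)·(1)/[(5)·(4)·(-1)] = -21/10
L_3(6) = (7)·(6)·(2)/[(6)·(5)·(1)] = 14/5
Sum: 5·(-2/5) + 3·(7/10) + (-7)·(-21/10) + 8·(14/5) = 186/5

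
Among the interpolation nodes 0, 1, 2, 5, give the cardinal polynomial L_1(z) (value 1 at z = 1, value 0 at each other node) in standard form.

L_1(z) = z(z - 2)(z - 5) / [(1)·(-1)·(-4)]
       = (z^3 - 7z^2 + 10z) / (4)

L_1(z) = (1/4)z^3 - (7/4)z^2 + (5/2)z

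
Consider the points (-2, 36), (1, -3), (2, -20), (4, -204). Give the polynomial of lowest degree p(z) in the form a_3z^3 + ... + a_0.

Build the Lagrange basis polynomials:
L_0(z) = (z - 1)(z - 2)(z - 4) / [-72] = -(1/72)z^3 + (7/72)z^2 - (7/36)z + 1/9
L_1(z) = (z + 2)(z - 2)(z - 4) / [9] = (1/9)z^3 - (4/9)z^2 - (4/9)z + 16/9
L_2(z) = (z + 2)(z - 1)(z - 4) / [-8] = -(1/8)z^3 + (3/8)z^2 + (3/4)z - 1
L_3(z) = (z + 2)(z - 1)(z - 2) / [36] = (1/36)z^3 - (1/36)z^2 - (1/9)z + 1/9
p(z) = 36·L_0 + (-3)·L_1 + (-20)·L_2 + (-204)·L_3
  36·L_0(z) = -(1/2)z^3 + (7/2)z^2 - 7z + 4
  (-3)·L_1(z) = -(1/3)z^3 + (4/3)z^2 + (4/3)z - 16/3
  (-20)·L_2(z) = (5/2)z^3 - (15/2)z^2 - 15z + 20
  (-204)·L_3(z) = -(17/3)z^3 + (17/3)z^2 + (68/3)z - 68/3
Adding term by term: -4z^3 + 3z^2 + 2z - 4

p(z) = -4z^3 + 3z^2 + 2z - 4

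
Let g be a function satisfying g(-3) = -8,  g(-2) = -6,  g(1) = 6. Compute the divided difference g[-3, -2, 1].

1/2

g[-3,-2] = (-6 - (-8)) / (-2 - (-3)) = 2
g[-2,1] = (6 - (-6)) / (1 - (-2)) = 4
g[-3,-2,1] = (4 - 2) / (1 - (-3)) = 1/2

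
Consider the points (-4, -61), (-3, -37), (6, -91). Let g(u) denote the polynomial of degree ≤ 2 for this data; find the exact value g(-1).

-7

Evaluate each Lagrange basis at u = -1:
L_0(-1) = (2)·(-7)/[(-1)·(-10)] = -7/5
L_1(-1) = (3)·(-7)/[(1)·(-9)] = 7/3
L_2(-1) = (3)·(2)/[(10)·(9)] = 1/15
Sum: (-61)·(-7/5) + (-37)·(7/3) + (-91)·(1/15) = -7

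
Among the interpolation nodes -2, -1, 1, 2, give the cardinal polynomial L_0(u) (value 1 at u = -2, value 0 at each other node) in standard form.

L_0(u) = (u + 1)(u - 1)(u - 2) / [(-1)·(-3)·(-4)]
       = (u^3 - 2u^2 - u + 2) / (-12)

L_0(u) = -(1/12)u^3 + (1/6)u^2 + (1/12)u - 1/6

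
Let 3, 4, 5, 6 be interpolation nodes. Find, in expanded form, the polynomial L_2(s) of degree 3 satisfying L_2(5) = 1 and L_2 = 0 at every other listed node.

L_2(s) = (s - 3)(s - 4)(s - 6) / [(2)·(1)·(-1)]
       = (s^3 - 13s^2 + 54s - 72) / (-2)

L_2(s) = -(1/2)s^3 + (13/2)s^2 - 27s + 36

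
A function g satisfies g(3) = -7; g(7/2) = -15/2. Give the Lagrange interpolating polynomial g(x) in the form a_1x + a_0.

L_0(x) = (x - 7/2) / [-1/2] = -2x + 7
L_1(x) = (x - 3) / [1/2] = 2x - 6
g(x) = (-7)·L_0 + (-15/2)·L_1
  (-7)·L_0(x) = 14x - 49
  (-15/2)·L_1(x) = -15x + 45
Adding term by term: -x - 4

g(x) = -x - 4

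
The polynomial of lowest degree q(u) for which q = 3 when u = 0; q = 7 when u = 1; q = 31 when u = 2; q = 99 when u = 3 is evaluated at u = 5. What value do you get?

463

Evaluate each Lagrange basis at u = 5:
L_0(5) = (4)·(3)·(2)/[(-1)·(-2)·(-3)] = -4
L_1(5) = (5)·(3)·(2)/[(1)·(-1)·(-2)] = 15
L_2(5) = (5)·(4)·(2)/[(2)·(1)·(-1)] = -20
L_3(5) = (5)·(4)·(3)/[(3)·(2)·(1)] = 10
Sum: 3·(-4) + 7·(15) + 31·(-20) + 99·(10) = 463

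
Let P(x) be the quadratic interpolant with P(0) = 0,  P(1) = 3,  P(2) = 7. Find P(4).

Using Newton's divided-difference form:
P[0,1] = (3 - 0) / (1 - 0) = 3
P[1,2] = (7 - 3) / (2 - 1) = 4
P[0,1,2] = (4 - 3) / (2 - 0) = 1/2
P(4) = 0 + 3·(4) + (1/2)·(4)·(3) = 18

18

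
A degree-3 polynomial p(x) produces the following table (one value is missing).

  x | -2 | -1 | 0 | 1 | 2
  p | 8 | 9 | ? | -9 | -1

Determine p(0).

-7/6

The 4 known values determine p uniquely (degree ≤ 3).
L_0(0) = (1)·(-1)·(-2)/[(-1)·(-3)·(-4)] = -1/6
L_1(0) = (2)·(-1)·(-2)/[(1)·(-2)·(-3)] = 2/3
L_2(0) = (2)·(1)·(-2)/[(3)·(2)·(-1)] = 2/3
L_3(0) = (2)·(1)·(-1)/[(4)·(3)·(1)] = -1/6
Sum: 8·(-1/6) + 9·(2/3) + (-9)·(2/3) + (-1)·(-1/6) = -7/6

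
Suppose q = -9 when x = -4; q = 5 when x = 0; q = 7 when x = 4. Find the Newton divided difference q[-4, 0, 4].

q[-4,0] = (5 - (-9)) / (0 - (-4)) = 7/2
q[0,4] = (7 - 5) / (4 - 0) = 1/2
q[-4,0,4] = (1/2 - 7/2) / (4 - (-4)) = -3/8

-3/8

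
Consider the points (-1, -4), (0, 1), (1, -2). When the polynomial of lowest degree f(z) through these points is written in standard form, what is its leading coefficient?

-4

L_0(z) = z(z - 1) / [2] = (1/2)z^2 - (1/2)z
L_1(z) = (z + 1)(z - 1) / [-1] = -z^2 + 1
L_2(z) = (z + 1)z / [2] = (1/2)z^2 + (1/2)z
f(z) = (-4)·L_0 + 1·L_1 + (-2)·L_2
Only the coefficient of z^2 is needed; take it from each L_i and combine:
(-4)·(1/2) + 1·(-1) + (-2)·(1/2) = -4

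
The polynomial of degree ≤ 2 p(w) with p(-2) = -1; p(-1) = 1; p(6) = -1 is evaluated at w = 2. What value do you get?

25/7

Using Newton's divided-difference form:
p[-2,-1] = (1 - (-1)) / (-1 - (-2)) = 2
p[-1,6] = (-1 - 1) / (6 - (-1)) = -2/7
p[-2,-1,6] = (-2/7 - 2) / (6 - (-2)) = -2/7
p(2) = -1 + 2·(4) + (-2/7)·(4)·(3) = 25/7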